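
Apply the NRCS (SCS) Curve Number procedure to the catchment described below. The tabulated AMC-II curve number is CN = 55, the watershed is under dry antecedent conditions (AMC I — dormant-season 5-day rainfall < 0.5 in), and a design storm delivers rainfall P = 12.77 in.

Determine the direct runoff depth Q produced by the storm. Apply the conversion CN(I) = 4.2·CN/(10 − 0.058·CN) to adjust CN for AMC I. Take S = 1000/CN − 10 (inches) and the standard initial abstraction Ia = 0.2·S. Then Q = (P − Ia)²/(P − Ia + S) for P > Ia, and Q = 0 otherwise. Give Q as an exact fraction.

Q = 4668852241/1681133300 in ≈ 2.777 in

CN(I) from CN(II)=55: (4.2·55)/(10 − 0.058·55) = 7700/227 ≈ 33.921
Max retention: S = 1000/(7700/227) − 10 = 1500/77 in (≈ 19.481 in)
Ia = 0.2S: 0.2·19.481 = 3.896 in (exactly 300/77)
P − Ia = 12.770 − 3.896 = 68329/7700 ≈ 8.874 in (> 0, runoff occurs)
Runoff Q = (P−Ia)²/(P−Ia+S) = (8.874)²/(8.874+19.481) = 4668852241/1681133300 ≈ 2.777 in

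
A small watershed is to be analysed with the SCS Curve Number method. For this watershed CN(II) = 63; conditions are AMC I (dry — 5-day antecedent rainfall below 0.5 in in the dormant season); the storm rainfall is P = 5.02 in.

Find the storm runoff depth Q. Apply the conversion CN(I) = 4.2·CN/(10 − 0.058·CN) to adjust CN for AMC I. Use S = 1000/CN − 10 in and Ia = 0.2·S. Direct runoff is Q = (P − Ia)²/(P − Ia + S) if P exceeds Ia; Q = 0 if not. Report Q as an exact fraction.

Dry (AMC I): CN(I) = 4.2·63/(10 − 0.058·63) = (1323/5)/(3173/500) = 132300/3173 ≈ 41.696
Max retention: S = 1000/(132300/3173) − 10 = 18500/1323 in (≈ 13.983 in)
Ia = 0.2·(18500/1323) = 3700/1323 in ≈ 2.797 in
Excess rainfall: 5.020 − 2.797 = 2.223 in; P > Ia so Q > 0
Runoff Q = (P−Ia)²/(P−Ia+S) = (2.223)²/(2.223+13.983) = 21630467329/70917628950 ≈ 0.305 in

Q = 21630467329/70917628950 in ≈ 0.305 in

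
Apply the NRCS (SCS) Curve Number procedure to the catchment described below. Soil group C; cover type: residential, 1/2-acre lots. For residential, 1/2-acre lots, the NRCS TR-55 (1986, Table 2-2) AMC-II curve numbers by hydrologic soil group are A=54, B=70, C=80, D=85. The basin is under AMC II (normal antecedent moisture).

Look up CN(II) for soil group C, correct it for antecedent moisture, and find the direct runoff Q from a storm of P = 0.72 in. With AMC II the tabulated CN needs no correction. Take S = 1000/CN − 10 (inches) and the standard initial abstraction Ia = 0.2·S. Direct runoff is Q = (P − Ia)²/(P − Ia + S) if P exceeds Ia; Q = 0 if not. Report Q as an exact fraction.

NRCS table: residential, 1/2-acre lots, soil group C → CN(II) = 80
AMC II — tabulated CN = 80 applies directly.
Retention S: 1000/CN − 10 with CN=80.000 → S = 5/2 ≈ 2.500 in
Ia = 0.2·(5/2) = 1/2 in ≈ 0.500 in
Excess rainfall: 0.720 − 0.500 = 0.220 in; P > Ia so Q > 0
Q: (11/50)² ÷ (68/25) = 121/6800 in (≈ 0.018 in)

Q = 121/6800 in ≈ 0.018 in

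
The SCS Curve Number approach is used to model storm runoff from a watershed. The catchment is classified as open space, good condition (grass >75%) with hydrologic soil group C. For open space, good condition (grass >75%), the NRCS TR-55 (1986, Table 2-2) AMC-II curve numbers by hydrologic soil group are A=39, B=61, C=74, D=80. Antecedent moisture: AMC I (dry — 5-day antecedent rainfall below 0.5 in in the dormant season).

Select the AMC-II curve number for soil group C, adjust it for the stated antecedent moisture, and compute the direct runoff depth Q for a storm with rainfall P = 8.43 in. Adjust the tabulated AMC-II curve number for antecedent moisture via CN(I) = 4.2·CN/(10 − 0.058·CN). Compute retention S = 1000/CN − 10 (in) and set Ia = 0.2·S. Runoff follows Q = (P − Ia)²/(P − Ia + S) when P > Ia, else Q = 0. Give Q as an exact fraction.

Q = 275636550121/91298354700 in ≈ 3.019 in

NRCS table: open space, good condition (grass >75%), soil group C → CN(II) = 74
Dry (AMC I): CN(I) = 4.2·74/(10 − 0.058·74) = (1554/5)/(1427/250) = 77700/1427 ≈ 54.450
Retention S: 1000/CN − 10 with CN=54.450 → S = 6500/777 ≈ 8.366 in
Initial abstraction Ia = S/5 = (6500/777)/5 = 1300/777 ≈ 1.673 in
P − Ia = 8.430 − 1.673 = 525011/77700 ≈ 6.757 in (> 0, runoff occurs)
Runoff Q = (P−Ia)²/(P−Ia+S) = (6.757)²/(6.757+8.366) = 275636550121/91298354700 ≈ 3.019 in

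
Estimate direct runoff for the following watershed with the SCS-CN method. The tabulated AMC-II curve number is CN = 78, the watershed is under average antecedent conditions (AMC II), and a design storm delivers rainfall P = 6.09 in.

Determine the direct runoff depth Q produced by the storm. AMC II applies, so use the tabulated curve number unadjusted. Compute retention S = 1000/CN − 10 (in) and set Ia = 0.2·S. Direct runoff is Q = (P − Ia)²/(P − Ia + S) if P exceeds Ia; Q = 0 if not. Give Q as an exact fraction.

Q = 464445601/126948900 in ≈ 3.659 in

CN(II) = 78; AMC II needs no correction.
S = 1000/78 − 10 = 110/39 in ≈ 2.821 in
Ia = 0.2S: 0.2·2.821 = 0.564 in (exactly 22/39)
P − Ia = 6.090 − 0.564 = 21551/3900 ≈ 5.526 in (> 0, runoff occurs)
Runoff Q = (P−Ia)²/(P−Ia+S) = (5.526)²/(5.526+2.821) = 464445601/126948900 ≈ 3.659 in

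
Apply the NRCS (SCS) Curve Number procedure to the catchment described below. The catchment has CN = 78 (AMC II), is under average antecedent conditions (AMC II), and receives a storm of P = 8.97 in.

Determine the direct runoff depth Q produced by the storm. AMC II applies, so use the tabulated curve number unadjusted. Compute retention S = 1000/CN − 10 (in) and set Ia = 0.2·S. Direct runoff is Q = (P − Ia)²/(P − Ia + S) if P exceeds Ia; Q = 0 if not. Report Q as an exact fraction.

AMC II — tabulated CN = 78 applies directly.
S = 1000/78 − 10 = 110/39 in ≈ 2.821 in
Ia = 0.2S: 0.2·2.821 = 0.564 in (exactly 22/39)
P − Ia = 8.970 − 0.564 = 32783/3900 ≈ 8.406 in (> 0, runoff occurs)
Q = (32783/3900)²/((32783/3900) + 110/39) = (1074725089/15210000)/(43783/3900) = 1074725089/170753700 in ≈ 6.294 in

Q = 1074725089/170753700 in ≈ 6.294 in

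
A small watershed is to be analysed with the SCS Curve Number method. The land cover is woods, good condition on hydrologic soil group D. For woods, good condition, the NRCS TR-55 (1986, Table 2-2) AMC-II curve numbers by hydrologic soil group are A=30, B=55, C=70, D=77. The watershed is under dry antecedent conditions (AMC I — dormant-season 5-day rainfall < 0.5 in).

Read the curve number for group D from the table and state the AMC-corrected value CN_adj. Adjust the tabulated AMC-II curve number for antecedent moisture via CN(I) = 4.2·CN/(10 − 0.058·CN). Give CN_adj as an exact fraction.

NRCS table: woods, good condition, soil group D → CN(II) = 77
Dry (AMC I): CN(I) = 4.2·77/(10 − 0.058·77) = (1617/5)/(2767/500) = 161700/2767 ≈ 58.439

CN_adj = 161700/2767 ≈ 58.439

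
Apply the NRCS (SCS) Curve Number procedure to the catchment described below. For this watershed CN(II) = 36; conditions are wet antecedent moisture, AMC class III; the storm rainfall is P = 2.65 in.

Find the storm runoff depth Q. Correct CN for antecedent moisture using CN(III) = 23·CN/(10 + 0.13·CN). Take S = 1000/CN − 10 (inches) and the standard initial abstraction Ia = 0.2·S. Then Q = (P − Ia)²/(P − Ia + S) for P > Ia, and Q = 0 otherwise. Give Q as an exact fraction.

Q = 20894041/151403940 in ≈ 0.138 in

Adjust CN=36 to AMC III: 23·36/(10 + 0.13·36) → 828 ÷ (367/25) = 20700/367 ≈ 56.403
Retention S: 1000/CN − 10 with CN=56.403 → S = 1600/207 ≈ 7.729 in
Initial abstraction Ia = S/5 = (1600/207)/5 = 320/207 ≈ 1.546 in
P − Ia = 2.650 − 1.546 = 4571/4140 ≈ 1.104 in (> 0, runoff occurs)
Q = (4571/4140)²/((4571/4140) + 1600/207) = (20894041/17139600)/(36571/4140) = 20894041/151403940 in ≈ 0.138 in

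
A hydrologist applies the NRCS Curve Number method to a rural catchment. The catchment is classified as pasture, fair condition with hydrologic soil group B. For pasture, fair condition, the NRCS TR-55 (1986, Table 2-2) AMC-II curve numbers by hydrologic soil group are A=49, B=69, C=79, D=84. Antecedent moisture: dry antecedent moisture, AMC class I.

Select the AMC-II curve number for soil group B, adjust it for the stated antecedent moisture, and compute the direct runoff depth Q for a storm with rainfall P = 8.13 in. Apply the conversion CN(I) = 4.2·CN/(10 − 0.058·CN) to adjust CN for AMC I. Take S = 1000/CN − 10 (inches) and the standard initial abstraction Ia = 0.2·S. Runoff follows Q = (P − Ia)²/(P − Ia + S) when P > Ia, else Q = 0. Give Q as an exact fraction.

NRCS table: pasture, fair condition, soil group B → CN(II) = 69
Dry (AMC I): CN(I) = 4.2·69/(10 − 0.058·69) = (1449/5)/(2999/500) = 144900/2999 ≈ 48.316
S = 1000/(144900/2999) − 10 = 15500/1449 in ≈ 10.697 in
Ia = 0.2·(15500/1449) = 3100/1449 in ≈ 2.139 in
Excess rainfall: 8.130 − 2.139 = 5.991 in; P > Ia so Q > 0
Q: (868037/144900)² ÷ (2418037/144900) = 753488233369/350373561300 in (≈ 2.151 in)

Q = 753488233369/350373561300 in ≈ 2.151 in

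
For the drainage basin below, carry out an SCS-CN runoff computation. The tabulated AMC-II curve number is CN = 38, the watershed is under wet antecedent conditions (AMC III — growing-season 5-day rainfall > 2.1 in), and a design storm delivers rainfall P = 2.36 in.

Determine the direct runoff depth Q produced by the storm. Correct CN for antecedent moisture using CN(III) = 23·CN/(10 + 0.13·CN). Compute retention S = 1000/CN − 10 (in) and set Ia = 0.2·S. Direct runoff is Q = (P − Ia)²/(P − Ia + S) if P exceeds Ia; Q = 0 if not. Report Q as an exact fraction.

Q = 105740089/959029275 in ≈ 0.110 in

Adjust CN=38 to AMC III: 23·38/(10 + 0.13·38) → 874 ÷ (747/50) = 43700/747 ≈ 58.501
Retention S: 1000/CN − 10 with CN=58.501 → S = 3100/437 ≈ 7.094 in
Ia = 0.2S: 0.2·7.094 = 1.419 in (exactly 620/437)
Excess rainfall: 2.360 − 1.419 = 0.941 in; P > Ia so Q > 0
Runoff Q = (P−Ia)²/(P−Ia+S) = (0.941)²/(0.941+7.094) = 105740089/959029275 ≈ 0.110 in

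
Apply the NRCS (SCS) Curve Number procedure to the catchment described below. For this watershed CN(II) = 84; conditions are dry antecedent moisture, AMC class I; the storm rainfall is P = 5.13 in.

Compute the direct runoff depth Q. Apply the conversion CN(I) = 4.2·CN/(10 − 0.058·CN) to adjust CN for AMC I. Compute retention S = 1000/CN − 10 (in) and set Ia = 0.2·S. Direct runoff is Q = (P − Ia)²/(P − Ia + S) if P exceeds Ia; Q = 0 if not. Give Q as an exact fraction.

Q = 34682730289/17032875300 in ≈ 2.036 in

Adjust CN=84 to AMC I: 4.2·84/(10 − 0.058·84) → (1764/5) ÷ (641/125) = 44100/641 ≈ 68.799
Retention S: 1000/CN − 10 with CN=68.799 → S = 2000/441 ≈ 4.535 in
Initial abstraction Ia = S/5 = (2000/441)/5 = 400/441 ≈ 0.907 in
Since P=5.130 > Ia=0.907: effective rainfall P−Ia = 186233/44100 in
Q: (186233/44100)² ÷ (386233/44100) = 34682730289/17032875300 in (≈ 2.036 in)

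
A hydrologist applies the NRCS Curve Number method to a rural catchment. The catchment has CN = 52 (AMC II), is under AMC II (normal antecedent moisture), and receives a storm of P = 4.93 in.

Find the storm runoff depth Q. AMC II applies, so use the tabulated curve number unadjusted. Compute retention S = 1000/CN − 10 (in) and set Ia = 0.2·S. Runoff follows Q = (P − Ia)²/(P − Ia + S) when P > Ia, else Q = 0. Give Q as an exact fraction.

Q = 16072081/20811700 in ≈ 0.772 in

CN(II) = 52; AMC II needs no correction.
S = 1000/52 − 10 = 120/13 in ≈ 9.231 in
Ia = 0.2·(120/13) = 24/13 in ≈ 1.846 in
Since P=4.930 > Ia=1.846: effective rainfall P−Ia = 4009/1300 in
Runoff Q = (P−Ia)²/(P−Ia+S) = (3.084)²/(3.084+9.231) = 16072081/20811700 ≈ 0.772 in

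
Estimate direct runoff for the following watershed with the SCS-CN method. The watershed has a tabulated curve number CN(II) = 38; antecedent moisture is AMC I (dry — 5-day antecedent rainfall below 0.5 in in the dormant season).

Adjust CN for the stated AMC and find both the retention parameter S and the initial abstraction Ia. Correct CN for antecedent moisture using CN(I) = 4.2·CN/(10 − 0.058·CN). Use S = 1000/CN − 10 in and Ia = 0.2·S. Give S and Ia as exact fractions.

CN(I) from CN(II)=38: (4.2·38)/(10 − 0.058·38) = 39900/1949 ≈ 20.472
Retention S: 1000/CN − 10 with CN=20.472 → S = 15500/399 ≈ 38.847 in
Ia = 0.2·(15500/399) = 3100/399 in ≈ 7.769 in

S = 15500/399 in ≈ 38.847 in; Ia = 3100/399 in ≈ 7.769 in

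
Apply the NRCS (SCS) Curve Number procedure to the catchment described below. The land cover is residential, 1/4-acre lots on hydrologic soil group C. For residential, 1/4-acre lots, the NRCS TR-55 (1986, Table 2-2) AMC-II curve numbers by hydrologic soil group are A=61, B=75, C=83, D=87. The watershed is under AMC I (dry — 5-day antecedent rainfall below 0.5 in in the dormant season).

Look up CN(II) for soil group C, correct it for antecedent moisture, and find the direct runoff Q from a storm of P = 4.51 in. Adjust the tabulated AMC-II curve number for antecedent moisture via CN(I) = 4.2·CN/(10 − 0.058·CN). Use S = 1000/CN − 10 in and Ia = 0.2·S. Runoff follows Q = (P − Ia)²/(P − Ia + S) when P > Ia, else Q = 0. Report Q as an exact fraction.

Q = 379570584649/255540009900 in ≈ 1.485 in

NRCS table: residential, 1/4-acre lots, soil group C → CN(II) = 83
Dry (AMC I): CN(I) = 4.2·83/(10 − 0.058·83) = (1743/5)/(2593/500) = 174300/2593 ≈ 67.219
Max retention: S = 1000/(174300/2593) − 10 = 8500/1743 in (≈ 4.877 in)
Ia = 0.2S: 0.2·4.877 = 0.975 in (exactly 1700/1743)
Excess rainfall: 4.510 − 0.975 = 3.535 in; P > Ia so Q > 0
Runoff Q = (P−Ia)²/(P−Ia+S) = (3.535)²/(3.535+4.877) = 379570584649/255540009900 ≈ 1.485 in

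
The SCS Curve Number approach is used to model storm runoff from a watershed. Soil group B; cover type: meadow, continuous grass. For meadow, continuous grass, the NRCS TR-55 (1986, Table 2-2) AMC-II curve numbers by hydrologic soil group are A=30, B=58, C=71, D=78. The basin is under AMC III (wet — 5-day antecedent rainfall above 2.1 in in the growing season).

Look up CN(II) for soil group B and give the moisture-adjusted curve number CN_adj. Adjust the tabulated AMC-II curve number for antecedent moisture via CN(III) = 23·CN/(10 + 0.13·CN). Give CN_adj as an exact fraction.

NRCS table: meadow, continuous grass, soil group B → CN(II) = 58
Wet (AMC III): CN(III) = 23·58/(10 + 0.13·58) = 1334/(877/50) = 66700/877 ≈ 76.055

CN_adj = 66700/877 ≈ 76.055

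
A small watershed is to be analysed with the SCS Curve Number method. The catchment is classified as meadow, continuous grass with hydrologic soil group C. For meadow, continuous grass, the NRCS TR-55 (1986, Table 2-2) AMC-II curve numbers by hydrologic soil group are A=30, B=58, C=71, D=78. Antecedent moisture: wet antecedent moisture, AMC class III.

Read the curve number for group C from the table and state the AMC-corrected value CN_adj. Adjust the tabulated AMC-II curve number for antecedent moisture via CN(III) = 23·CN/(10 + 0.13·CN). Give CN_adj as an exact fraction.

NRCS table: meadow, continuous grass, soil group C → CN(II) = 71
CN(III) from CN(II)=71: (23·71)/(10 + 0.13·71) = 163300/1923 ≈ 84.919

CN_adj = 163300/1923 ≈ 84.919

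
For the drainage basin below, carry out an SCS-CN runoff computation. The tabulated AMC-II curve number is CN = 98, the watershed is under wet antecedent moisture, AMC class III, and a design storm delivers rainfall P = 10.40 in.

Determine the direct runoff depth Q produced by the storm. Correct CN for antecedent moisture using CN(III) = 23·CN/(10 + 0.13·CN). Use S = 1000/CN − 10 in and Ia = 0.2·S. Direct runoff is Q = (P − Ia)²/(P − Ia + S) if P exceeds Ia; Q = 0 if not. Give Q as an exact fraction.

Q = 855679504/83121885 in ≈ 10.294 in

CN(III) from CN(II)=98: (23·98)/(10 + 0.13·98) = 112700/1137 ≈ 99.120
Retention S: 1000/CN − 10 with CN=99.120 → S = 100/1127 ≈ 0.089 in
Ia = 0.2S: 0.2·0.089 = 0.018 in (exactly 20/1127)
Excess rainfall: 10.400 − 0.018 = 10.382 in; P > Ia so Q > 0
Q: (58504/5635)² ÷ (59004/5635) = 855679504/83121885 in (≈ 10.294 in)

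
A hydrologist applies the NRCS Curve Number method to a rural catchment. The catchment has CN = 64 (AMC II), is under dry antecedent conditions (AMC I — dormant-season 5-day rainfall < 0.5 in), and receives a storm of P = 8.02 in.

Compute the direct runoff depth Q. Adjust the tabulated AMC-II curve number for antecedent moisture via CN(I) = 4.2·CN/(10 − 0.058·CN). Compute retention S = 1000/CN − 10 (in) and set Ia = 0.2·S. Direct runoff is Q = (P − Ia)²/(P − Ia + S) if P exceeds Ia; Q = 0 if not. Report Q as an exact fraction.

Q = 13980121/9179800 in ≈ 1.523 in

Adjust CN=64 to AMC I: 4.2·64/(10 − 0.058·64) → (1344/5) ÷ (786/125) = 5600/131 ≈ 42.748
Max retention: S = 1000/(5600/131) − 10 = 375/28 in (≈ 13.393 in)
Ia = 0.2S: 0.2·13.393 = 2.679 in (exactly 75/28)
Excess rainfall: 8.020 − 2.679 = 5.341 in; P > Ia so Q > 0
Runoff Q = (P−Ia)²/(P−Ia+S) = (5.341)²/(5.341+13.393) = 13980121/9179800 ≈ 1.523 in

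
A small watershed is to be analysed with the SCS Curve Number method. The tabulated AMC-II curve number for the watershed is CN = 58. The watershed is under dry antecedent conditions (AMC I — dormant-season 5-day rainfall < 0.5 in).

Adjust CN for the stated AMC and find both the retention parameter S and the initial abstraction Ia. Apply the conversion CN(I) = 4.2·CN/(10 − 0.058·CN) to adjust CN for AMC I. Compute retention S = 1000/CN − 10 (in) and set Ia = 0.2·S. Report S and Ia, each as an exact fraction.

Dry (AMC I): CN(I) = 4.2·58/(10 − 0.058·58) = (1218/5)/(1659/250) = 2900/79 ≈ 36.709
S = 1000/(2900/79) − 10 = 500/29 in ≈ 17.241 in
Ia = 0.2S: 0.2·17.241 = 3.448 in (exactly 100/29)

S = 500/29 in ≈ 17.241 in; Ia = 100/29 in ≈ 3.448 in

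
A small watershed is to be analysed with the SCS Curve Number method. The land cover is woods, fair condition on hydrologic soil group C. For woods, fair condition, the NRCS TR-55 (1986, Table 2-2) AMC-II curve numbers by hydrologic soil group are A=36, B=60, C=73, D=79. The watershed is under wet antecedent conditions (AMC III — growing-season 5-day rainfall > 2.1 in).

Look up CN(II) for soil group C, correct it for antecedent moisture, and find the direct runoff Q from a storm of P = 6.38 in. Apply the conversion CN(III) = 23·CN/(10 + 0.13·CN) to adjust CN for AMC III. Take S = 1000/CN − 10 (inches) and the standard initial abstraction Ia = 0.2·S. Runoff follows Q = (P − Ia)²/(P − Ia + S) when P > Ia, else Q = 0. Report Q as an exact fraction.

Q = 258674977201/54030303950 in ≈ 4.788 in

NRCS table: woods, fair condition, soil group C → CN(II) = 73
Adjust CN=73 to AMC III: 23·73/(10 + 0.13·73) → 1679 ÷ (1949/100) = 167900/1949 ≈ 86.147
S = 1000/(167900/1949) − 10 = 2700/1679 in ≈ 1.608 in
Ia = 0.2S: 0.2·1.608 = 0.322 in (exactly 540/1679)
P − Ia = 6.380 − 0.322 = 508601/83950 ≈ 6.058 in (> 0, runoff occurs)
Q = (508601/83950)²/((508601/83950) + 2700/1679) = (258674977201/7047602500)/(643601/83950) = 258674977201/54030303950 in ≈ 4.788 in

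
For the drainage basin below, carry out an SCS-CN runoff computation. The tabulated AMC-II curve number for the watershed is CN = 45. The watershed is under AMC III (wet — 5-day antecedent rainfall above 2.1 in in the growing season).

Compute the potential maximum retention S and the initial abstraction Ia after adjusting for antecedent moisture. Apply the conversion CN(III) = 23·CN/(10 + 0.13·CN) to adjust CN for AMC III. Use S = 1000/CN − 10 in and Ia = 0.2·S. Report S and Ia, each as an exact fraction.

Wet (AMC III): CN(III) = 23·45/(10 + 0.13·45) = 1035/(317/20) = 20700/317 ≈ 65.300
S = 1000/(20700/317) − 10 = 1100/207 in ≈ 5.314 in
Ia = 0.2·(1100/207) = 220/207 in ≈ 1.063 in

S = 1100/207 in ≈ 5.314 in; Ia = 220/207 in ≈ 1.063 in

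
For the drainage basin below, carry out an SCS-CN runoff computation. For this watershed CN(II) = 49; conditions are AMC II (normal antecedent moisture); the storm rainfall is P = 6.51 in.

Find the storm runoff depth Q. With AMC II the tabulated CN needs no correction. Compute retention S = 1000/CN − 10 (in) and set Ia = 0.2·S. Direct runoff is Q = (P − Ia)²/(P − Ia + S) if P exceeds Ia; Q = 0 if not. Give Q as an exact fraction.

CN(II) = 49; AMC II needs no correction.
Max retention: S = 1000/49 − 10 = 510/49 in (≈ 10.408 in)
Ia = 0.2·(510/49) = 102/49 in ≈ 2.082 in
P − Ia = 6.510 − 2.082 = 21699/4900 ≈ 4.428 in (> 0, runoff occurs)
Runoff Q = (P−Ia)²/(P−Ia+S) = (4.428)²/(4.428+10.408) = 156948867/118741700 ≈ 1.322 in

Q = 156948867/118741700 in ≈ 1.322 in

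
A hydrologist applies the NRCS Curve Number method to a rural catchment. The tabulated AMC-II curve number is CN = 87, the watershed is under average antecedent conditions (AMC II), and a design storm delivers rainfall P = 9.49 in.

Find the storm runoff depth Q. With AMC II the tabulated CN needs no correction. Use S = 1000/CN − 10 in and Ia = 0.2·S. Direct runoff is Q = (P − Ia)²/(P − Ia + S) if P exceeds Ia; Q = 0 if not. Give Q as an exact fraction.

Average conditions: CN = 87 (no AMC adjustment).
Retention S: 1000/CN − 10 with CN=87.000 → S = 130/87 ≈ 1.494 in
Ia = 0.2·(130/87) = 26/87 in ≈ 0.299 in
Since P=9.490 > Ia=0.299: effective rainfall P−Ia = 79963/8700 in
Q = (79963/8700)²/((79963/8700) + 130/87) = (6394081369/75690000)/(92963/8700) = 491852413/62213700 in ≈ 7.906 in

Q = 491852413/62213700 in ≈ 7.906 in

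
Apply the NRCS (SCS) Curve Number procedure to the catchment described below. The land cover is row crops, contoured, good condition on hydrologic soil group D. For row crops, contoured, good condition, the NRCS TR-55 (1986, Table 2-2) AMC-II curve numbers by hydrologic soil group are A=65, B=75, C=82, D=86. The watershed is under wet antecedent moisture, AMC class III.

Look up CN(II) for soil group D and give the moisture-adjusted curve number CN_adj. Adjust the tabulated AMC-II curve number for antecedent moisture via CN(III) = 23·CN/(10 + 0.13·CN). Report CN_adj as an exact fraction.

CN_adj = 98900/1059 ≈ 93.390

NRCS table: row crops, contoured, good condition, soil group D → CN(II) = 86
CN(III) from CN(II)=86: (23·86)/(10 + 0.13·86) = 98900/1059 ≈ 93.390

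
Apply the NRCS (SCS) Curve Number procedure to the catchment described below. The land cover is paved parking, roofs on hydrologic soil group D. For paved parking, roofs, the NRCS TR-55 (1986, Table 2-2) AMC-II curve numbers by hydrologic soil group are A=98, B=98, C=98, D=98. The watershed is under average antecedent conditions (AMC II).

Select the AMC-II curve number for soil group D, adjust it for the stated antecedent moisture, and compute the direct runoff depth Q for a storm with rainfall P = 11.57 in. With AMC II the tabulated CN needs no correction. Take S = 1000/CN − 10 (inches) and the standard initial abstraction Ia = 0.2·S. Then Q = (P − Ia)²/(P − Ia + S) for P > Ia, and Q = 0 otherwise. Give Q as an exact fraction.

NRCS table: paved parking, roofs, soil group D → CN(II) = 98
Average conditions: CN = 98 (no AMC adjustment).
Retention S: 1000/CN − 10 with CN=98.000 → S = 10/49 ≈ 0.204 in
Initial abstraction Ia = S/5 = (10/49)/5 = 2/49 ≈ 0.041 in
Since P=11.570 > Ia=0.041: effective rainfall P−Ia = 56493/4900 in
Q: (56493/4900)² ÷ (57493/4900) = 3191459049/281715700 in (≈ 11.329 in)

Q = 3191459049/281715700 in ≈ 11.329 in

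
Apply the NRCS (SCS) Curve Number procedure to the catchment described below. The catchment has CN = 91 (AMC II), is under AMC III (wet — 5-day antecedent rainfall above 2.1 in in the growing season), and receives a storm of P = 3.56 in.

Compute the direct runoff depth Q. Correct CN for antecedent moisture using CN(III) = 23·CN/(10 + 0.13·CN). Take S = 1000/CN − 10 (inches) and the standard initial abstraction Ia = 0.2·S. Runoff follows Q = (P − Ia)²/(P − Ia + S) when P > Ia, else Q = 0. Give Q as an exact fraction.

CN(III) from CN(II)=91: (23·91)/(10 + 0.13·91) = 209300/2183 ≈ 95.877
Max retention: S = 1000/(209300/2183) − 10 = 900/2093 in (≈ 0.430 in)
Ia = 0.2·(900/2093) = 180/2093 in ≈ 0.086 in
Excess rainfall: 3.560 − 0.086 = 3.474 in; P > Ia so Q > 0
Q: (181777/52325)² ÷ (204277/52325) = 33042877729/10688794025 in (≈ 3.091 in)

Q = 33042877729/10688794025 in ≈ 3.091 in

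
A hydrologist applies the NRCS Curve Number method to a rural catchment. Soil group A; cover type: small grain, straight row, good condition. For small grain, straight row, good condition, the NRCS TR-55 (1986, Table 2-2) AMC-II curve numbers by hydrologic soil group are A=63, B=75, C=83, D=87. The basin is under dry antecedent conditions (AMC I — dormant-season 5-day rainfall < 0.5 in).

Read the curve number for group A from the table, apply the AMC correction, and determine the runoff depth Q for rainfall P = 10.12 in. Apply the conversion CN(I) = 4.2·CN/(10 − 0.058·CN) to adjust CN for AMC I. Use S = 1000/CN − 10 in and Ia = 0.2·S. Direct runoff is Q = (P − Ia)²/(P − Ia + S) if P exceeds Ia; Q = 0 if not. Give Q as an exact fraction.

Q = 58670043961/23308580925 in ≈ 2.517 in

NRCS table: small grain, straight row, good condition, soil group A → CN(II) = 63
Dry (AMC I): CN(I) = 4.2·63/(10 − 0.058·63) = (1323/5)/(3173/500) = 132300/3173 ≈ 41.696
S = 1000/(132300/3173) − 10 = 18500/1323 in ≈ 13.983 in
Ia = 0.2S: 0.2·13.983 = 2.797 in (exactly 3700/1323)
Excess rainfall: 10.120 − 2.797 = 7.323 in; P > Ia so Q > 0
Q = (242219/33075)²/((242219/33075) + 18500/1323) = (58670043961/1093955625)/(704719/33075) = 58670043961/23308580925 in ≈ 2.517 in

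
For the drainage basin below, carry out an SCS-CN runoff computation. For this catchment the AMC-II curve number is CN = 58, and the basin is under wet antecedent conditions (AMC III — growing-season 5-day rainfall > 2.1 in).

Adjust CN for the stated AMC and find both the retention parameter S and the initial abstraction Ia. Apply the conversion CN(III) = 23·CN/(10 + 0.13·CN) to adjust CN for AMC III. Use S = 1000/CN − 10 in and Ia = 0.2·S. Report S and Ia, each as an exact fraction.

Adjust CN=58 to AMC III: 23·58/(10 + 0.13·58) → 1334 ÷ (877/50) = 66700/877 ≈ 76.055
S = 1000/(66700/877) − 10 = 2100/667 in ≈ 3.148 in
Ia = 0.2S: 0.2·3.148 = 0.630 in (exactly 420/667)

S = 2100/667 in ≈ 3.148 in; Ia = 420/667 in ≈ 0.630 in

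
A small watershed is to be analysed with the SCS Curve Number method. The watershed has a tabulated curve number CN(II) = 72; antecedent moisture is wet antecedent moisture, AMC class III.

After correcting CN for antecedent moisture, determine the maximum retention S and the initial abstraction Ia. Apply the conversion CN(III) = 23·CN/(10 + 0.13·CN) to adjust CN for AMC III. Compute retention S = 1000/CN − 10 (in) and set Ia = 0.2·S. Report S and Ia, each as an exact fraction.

S = 350/207 in ≈ 1.691 in; Ia = 70/207 in ≈ 0.338 in

Adjust CN=72 to AMC III: 23·72/(10 + 0.13·72) → 1656 ÷ (484/25) = 10350/121 ≈ 85.537
Max retention: S = 1000/(10350/121) − 10 = 350/207 in (≈ 1.691 in)
Ia = 0.2·(350/207) = 70/207 in ≈ 0.338 in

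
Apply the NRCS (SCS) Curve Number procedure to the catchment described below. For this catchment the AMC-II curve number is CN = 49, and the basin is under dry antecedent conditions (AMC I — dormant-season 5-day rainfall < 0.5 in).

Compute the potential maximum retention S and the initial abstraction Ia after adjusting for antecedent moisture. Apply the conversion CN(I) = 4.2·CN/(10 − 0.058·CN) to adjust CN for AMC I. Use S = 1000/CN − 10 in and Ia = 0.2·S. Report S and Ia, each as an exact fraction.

S = 8500/343 in ≈ 24.781 in; Ia = 1700/343 in ≈ 4.956 in

Dry (AMC I): CN(I) = 4.2·49/(10 − 0.058·49) = (1029/5)/(3579/500) = 34300/1193 ≈ 28.751
Retention S: 1000/CN − 10 with CN=28.751 → S = 8500/343 ≈ 24.781 in
Ia = 0.2·(8500/343) = 1700/343 in ≈ 4.956 in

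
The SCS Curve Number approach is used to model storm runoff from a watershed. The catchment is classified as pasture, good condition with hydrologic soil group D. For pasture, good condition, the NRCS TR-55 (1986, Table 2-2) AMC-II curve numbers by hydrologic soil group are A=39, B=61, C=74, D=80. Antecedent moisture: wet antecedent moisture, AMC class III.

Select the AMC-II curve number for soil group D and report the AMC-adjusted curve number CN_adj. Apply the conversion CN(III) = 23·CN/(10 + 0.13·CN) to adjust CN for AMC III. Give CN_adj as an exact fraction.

CN_adj = 4600/51 ≈ 90.196

NRCS table: pasture, good condition, soil group D → CN(II) = 80
Adjust CN=80 to AMC III: 23·80/(10 + 0.13·80) → 1840 ÷ (102/5) = 4600/51 ≈ 90.196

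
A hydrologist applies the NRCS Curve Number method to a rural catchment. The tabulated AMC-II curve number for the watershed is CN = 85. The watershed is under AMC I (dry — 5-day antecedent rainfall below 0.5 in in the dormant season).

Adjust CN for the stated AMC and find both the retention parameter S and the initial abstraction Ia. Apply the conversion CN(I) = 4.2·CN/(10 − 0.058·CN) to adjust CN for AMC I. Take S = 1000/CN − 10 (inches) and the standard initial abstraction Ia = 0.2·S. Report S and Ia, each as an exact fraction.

S = 500/119 in ≈ 4.202 in; Ia = 100/119 in ≈ 0.840 in

Adjust CN=85 to AMC I: 4.2·85/(10 − 0.058·85) → 357 ÷ (507/100) = 11900/169 ≈ 70.414
S = 1000/(11900/169) − 10 = 500/119 in ≈ 4.202 in
Initial abstraction Ia = S/5 = (500/119)/5 = 100/119 ≈ 0.840 in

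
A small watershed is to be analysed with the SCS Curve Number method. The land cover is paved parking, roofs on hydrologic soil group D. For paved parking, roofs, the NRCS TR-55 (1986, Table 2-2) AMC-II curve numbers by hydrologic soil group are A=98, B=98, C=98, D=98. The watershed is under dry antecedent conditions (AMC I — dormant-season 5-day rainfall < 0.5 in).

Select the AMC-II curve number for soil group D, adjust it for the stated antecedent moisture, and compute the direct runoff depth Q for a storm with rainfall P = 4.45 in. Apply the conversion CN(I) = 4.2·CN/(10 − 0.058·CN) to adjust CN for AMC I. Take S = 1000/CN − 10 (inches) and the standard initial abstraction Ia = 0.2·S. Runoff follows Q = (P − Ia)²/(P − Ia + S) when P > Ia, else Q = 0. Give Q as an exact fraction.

NRCS table: paved parking, roofs, soil group D → CN(II) = 98
CN(I) from CN(II)=98: (4.2·98)/(10 − 0.058·98) = 102900/1079 ≈ 95.366
S = 1000/(102900/1079) − 10 = 500/1029 in ≈ 0.486 in
Initial abstraction Ia = S/5 = (500/1029)/5 = 100/1029 ≈ 0.097 in
Since P=4.450 > Ia=0.097: effective rainfall P−Ia = 89581/20580 in
Runoff Q = (P−Ia)²/(P−Ia+S) = (4.353)²/(4.353+0.486) = 8024755561/2049376980 ≈ 3.916 in

Q = 8024755561/2049376980 in ≈ 3.916 in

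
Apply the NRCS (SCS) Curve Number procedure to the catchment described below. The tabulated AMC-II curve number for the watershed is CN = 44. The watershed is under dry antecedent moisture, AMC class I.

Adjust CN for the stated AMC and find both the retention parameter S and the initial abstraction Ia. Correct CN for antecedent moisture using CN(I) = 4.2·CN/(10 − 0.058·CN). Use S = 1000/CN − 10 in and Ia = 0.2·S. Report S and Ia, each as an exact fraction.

S = 1000/33 in ≈ 30.303 in; Ia = 200/33 in ≈ 6.061 in

Dry (AMC I): CN(I) = 4.2·44/(10 − 0.058·44) = (924/5)/(931/125) = 3300/133 ≈ 24.812
Max retention: S = 1000/(3300/133) − 10 = 1000/33 in (≈ 30.303 in)
Ia = 0.2S: 0.2·30.303 = 6.061 in (exactly 200/33)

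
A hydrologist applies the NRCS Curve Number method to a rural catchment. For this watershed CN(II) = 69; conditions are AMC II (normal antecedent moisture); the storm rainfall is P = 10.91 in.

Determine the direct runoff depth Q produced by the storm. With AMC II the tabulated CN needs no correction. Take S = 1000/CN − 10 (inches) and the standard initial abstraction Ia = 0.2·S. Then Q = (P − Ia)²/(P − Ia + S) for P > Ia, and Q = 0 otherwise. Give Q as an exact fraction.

CN(II) = 69; AMC II needs no correction.
S = 1000/69 − 10 = 310/69 in ≈ 4.493 in
Initial abstraction Ia = S/5 = (310/69)/5 = 62/69 ≈ 0.899 in
Excess rainfall: 10.910 − 0.899 = 10.011 in; P > Ia so Q > 0
Q: (69079/6900)² ÷ (100079/6900) = 4771908241/690545100 in (≈ 6.910 in)

Q = 4771908241/690545100 in ≈ 6.910 in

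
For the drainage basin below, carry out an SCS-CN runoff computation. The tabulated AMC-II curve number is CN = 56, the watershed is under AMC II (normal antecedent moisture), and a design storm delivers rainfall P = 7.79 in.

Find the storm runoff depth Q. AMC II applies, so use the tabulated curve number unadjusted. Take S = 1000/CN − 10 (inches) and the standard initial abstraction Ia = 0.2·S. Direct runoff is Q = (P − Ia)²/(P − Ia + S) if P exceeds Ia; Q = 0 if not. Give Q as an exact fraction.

Average conditions: CN = 56 (no AMC adjustment).
S = 1000/56 − 10 = 55/7 in ≈ 7.857 in
Ia = 0.2·(55/7) = 11/7 in ≈ 1.571 in
Since P=7.790 > Ia=1.571: effective rainfall P−Ia = 4353/700 in
Q: (4353/700)² ÷ (9853/700) = 18948609/6897100 in (≈ 2.747 in)

Q = 18948609/6897100 in ≈ 2.747 in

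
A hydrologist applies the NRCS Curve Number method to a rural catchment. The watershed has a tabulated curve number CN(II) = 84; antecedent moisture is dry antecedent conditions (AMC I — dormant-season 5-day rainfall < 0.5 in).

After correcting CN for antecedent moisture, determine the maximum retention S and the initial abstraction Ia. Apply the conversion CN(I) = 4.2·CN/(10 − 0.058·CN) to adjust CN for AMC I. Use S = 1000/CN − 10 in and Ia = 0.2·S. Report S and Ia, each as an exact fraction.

Dry (AMC I): CN(I) = 4.2·84/(10 − 0.058·84) = (1764/5)/(641/125) = 44100/641 ≈ 68.799
Retention S: 1000/CN − 10 with CN=68.799 → S = 2000/441 ≈ 4.535 in
Ia = 0.2·(2000/441) = 400/441 in ≈ 0.907 in

S = 2000/441 in ≈ 4.535 in; Ia = 400/441 in ≈ 0.907 in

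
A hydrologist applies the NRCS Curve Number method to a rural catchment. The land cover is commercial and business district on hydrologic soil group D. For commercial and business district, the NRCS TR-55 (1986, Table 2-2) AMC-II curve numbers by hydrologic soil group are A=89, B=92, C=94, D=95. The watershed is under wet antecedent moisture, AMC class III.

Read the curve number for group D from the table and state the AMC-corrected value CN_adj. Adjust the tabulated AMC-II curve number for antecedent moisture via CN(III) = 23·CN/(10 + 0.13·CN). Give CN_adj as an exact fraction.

CN_adj = 43700/447 ≈ 97.763

NRCS table: commercial and business district, soil group D → CN(II) = 95
Adjust CN=95 to AMC III: 23·95/(10 + 0.13·95) → 2185 ÷ (447/20) = 43700/447 ≈ 97.763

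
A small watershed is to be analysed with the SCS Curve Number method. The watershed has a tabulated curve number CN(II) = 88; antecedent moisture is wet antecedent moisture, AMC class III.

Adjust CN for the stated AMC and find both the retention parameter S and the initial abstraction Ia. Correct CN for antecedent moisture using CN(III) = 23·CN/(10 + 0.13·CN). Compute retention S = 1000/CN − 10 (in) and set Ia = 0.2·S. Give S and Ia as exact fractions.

Wet (AMC III): CN(III) = 23·88/(10 + 0.13·88) = 2024/(536/25) = 6325/67 ≈ 94.403
S = 1000/(6325/67) − 10 = 150/253 in ≈ 0.593 in
Ia = 0.2S: 0.2·0.593 = 0.119 in (exactly 30/253)

S = 150/253 in ≈ 0.593 in; Ia = 30/253 in ≈ 0.119 in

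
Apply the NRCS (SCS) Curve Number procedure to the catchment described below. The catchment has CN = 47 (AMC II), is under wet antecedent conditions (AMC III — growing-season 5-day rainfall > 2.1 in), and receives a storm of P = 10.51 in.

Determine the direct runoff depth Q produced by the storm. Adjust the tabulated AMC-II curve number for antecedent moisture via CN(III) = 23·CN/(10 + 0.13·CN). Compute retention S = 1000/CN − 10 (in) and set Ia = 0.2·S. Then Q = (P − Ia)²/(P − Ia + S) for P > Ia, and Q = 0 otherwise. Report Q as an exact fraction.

Q = 1061169877161/168650161100 in ≈ 6.292 in

Adjust CN=47 to AMC III: 23·47/(10 + 0.13·47) → 1081 ÷ (1611/100) = 108100/1611 ≈ 67.101
Max retention: S = 1000/(108100/1611) − 10 = 5300/1081 in (≈ 4.903 in)
Initial abstraction Ia = S/5 = (5300/1081)/5 = 1060/1081 ≈ 0.981 in
Since P=10.510 > Ia=0.981: effective rainfall P−Ia = 1030131/108100 in
Runoff Q = (P−Ia)²/(P−Ia+S) = (9.529)²/(9.529+4.903) = 1061169877161/168650161100 ≈ 6.292 in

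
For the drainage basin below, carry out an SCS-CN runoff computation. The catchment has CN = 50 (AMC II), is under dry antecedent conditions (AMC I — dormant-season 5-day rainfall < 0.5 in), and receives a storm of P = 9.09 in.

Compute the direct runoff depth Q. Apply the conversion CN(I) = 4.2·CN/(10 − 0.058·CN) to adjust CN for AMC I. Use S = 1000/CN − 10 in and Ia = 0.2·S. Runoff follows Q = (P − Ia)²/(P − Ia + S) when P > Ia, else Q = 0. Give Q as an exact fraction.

Adjust CN=50 to AMC I: 4.2·50/(10 − 0.058·50) → 210 ÷ (71/10) = 2100/71 ≈ 29.577
Retention S: 1000/CN − 10 with CN=29.577 → S = 500/21 ≈ 23.810 in
Ia = 0.2·(500/21) = 100/21 in ≈ 4.762 in
Excess rainfall: 9.090 − 4.762 = 4.328 in; P > Ia so Q > 0
Q = (9089/2100)²/((9089/2100) + 500/21) = (82609921/4410000)/(59089/2100) = 82609921/124086900 in ≈ 0.666 in

Q = 82609921/124086900 in ≈ 0.666 in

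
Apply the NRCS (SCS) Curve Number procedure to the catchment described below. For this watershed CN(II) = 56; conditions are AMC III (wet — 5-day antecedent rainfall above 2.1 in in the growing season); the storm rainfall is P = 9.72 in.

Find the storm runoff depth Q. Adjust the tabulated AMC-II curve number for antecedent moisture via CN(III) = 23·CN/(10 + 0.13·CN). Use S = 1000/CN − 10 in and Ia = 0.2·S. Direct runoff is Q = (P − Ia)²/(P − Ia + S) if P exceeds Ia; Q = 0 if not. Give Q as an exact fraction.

Wet (AMC III): CN(III) = 23·56/(10 + 0.13·56) = 1288/(432/25) = 4025/54 ≈ 74.537
Retention S: 1000/CN − 10 with CN=74.537 → S = 550/161 ≈ 3.416 in
Ia = 0.2·(550/161) = 110/161 in ≈ 0.683 in
Excess rainfall: 9.720 − 0.683 = 9.037 in; P > Ia so Q > 0
Q = (36373/4025)²/((36373/4025) + 550/161) = (1322995129/16200625)/(50123/4025) = 1322995129/201745075 in ≈ 6.558 in

Q = 1322995129/201745075 in ≈ 6.558 in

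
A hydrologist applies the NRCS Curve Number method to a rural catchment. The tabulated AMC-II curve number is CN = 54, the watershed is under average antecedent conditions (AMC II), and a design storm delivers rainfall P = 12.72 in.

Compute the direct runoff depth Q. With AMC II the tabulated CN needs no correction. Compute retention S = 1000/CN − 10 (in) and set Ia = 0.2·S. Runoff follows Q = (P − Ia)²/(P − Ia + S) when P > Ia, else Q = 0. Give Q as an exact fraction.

Q = 27647048/4450275 in ≈ 6.212 in

AMC II — tabulated CN = 54 applies directly.
Retention S: 1000/CN − 10 with CN=54.000 → S = 230/27 ≈ 8.519 in
Ia = 0.2S: 0.2·8.519 = 1.704 in (exactly 46/27)
P − Ia = 12.720 − 1.704 = 7436/675 ≈ 11.016 in (> 0, runoff occurs)
Runoff Q = (P−Ia)²/(P−Ia+S) = (11.016)²/(11.016+8.519) = 27647048/4450275 ≈ 6.212 in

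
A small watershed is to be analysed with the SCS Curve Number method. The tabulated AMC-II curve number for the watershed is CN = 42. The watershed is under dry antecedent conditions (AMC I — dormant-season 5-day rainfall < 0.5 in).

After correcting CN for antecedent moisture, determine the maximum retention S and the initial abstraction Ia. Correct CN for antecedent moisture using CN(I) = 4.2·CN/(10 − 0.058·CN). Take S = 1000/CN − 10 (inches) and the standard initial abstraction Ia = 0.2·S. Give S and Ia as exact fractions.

S = 14500/441 in ≈ 32.880 in; Ia = 2900/441 in ≈ 6.576 in

Adjust CN=42 to AMC I: 4.2·42/(10 − 0.058·42) → (882/5) ÷ (1891/250) = 44100/1891 ≈ 23.321
Retention S: 1000/CN − 10 with CN=23.321 → S = 14500/441 ≈ 32.880 in
Ia = 0.2S: 0.2·32.880 = 6.576 in (exactly 2900/441)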